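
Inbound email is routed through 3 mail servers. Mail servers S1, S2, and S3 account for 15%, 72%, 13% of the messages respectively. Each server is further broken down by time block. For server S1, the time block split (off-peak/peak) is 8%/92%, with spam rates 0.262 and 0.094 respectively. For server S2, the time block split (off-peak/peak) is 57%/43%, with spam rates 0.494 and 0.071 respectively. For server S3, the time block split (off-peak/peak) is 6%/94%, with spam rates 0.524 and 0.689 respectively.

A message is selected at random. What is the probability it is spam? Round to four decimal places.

P(S|S1) = 0.08·0.262 + 0.92·0.094 = 0.02096 + 0.08648 = 0.10744
P(S|S2) = 0.57·0.494 + 0.43·0.071 = 0.28158 + 0.03053 = 0.31211
P(S|S3) = 0.06·0.524 + 0.94·0.689 = 0.03144 + 0.64766 = 0.6791
Then overall,
P(S) = 0.15·0.10744 + 0.72·0.31211 + 0.13·0.6791
      = 0.016116 + 0.2247192 + 0.088283 = 0.3291182

0.3291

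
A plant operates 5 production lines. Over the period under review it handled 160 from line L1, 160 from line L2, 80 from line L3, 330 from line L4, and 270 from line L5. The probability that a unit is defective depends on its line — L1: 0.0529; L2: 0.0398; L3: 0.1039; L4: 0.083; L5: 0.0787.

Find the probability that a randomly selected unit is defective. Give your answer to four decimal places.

Total: 160 + 160 + 80 + 330 + 270 = 1000.
P(L1) = 160/1000 = 0.16. P(L2) = 160/1000 = 0.16. P(L3) = 80/1000 = 0.08. P(L4) = 330/1000 = 0.33. P(L5) = 270/1000 = 0.27.
P(D) = P(D|L1)·P(L1) + P(D|L2)·P(L2) + P(D|L3)·P(L3) + P(D|L4)·P(L4) + P(D|L5)·P(L5)
      = 0.0529·0.16 + 0.0398·0.16 + 0.1039·0.08 + 0.083·0.33 + 0.0787·0.27
      = 0.008464 + 0.006368 + 0.008312 + 0.02739 + 0.021249 = 0.071783

P(D) ≈ 0.0718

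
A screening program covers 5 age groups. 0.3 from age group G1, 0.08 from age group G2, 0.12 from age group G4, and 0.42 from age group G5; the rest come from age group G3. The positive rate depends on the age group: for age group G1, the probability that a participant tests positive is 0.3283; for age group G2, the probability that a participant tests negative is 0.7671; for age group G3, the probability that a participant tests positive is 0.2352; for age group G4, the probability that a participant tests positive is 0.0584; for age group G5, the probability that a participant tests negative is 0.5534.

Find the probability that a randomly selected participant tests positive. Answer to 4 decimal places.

P(T) ≈ 0.3305

P(G3) = 1 − (0.3 + 0.08 + 0.12 + 0.42) = 0.08.
P(T|G2) = 1 − 0.7671 = 0.2329.
P(T|G5) = 1 − 0.5534 = 0.4466.
P(T) = P(T|G1)·P(G1) + P(T|G2)·P(G2) + P(T|G3)·P(G3) + P(T|G4)·P(G4) + P(T|G5)·P(G5)
      = 0.3283·0.3 + 0.2329·0.08 + 0.2352·0.08 + 0.0584·0.12 + 0.4466·0.42
      = 0.09849 + 0.018632 + 0.018816 + 0.007008 + 0.187572 = 0.330518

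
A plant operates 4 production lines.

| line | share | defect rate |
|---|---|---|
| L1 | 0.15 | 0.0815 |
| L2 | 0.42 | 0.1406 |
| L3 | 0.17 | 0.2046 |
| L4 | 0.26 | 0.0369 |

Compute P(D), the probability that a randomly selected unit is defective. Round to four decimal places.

P(D) ≈ 0.1157

Using total probability over the partition,
P(D) = P(D|L1)·P(L1) + P(D|L2)·P(L2) + P(D|L3)·P(L3) + P(D|L4)·P(L4)
      = 0.0815·0.15 + 0.1406·0.42 + 0.2046·0.17 + 0.0369·0.26
      = 0.012225 + 0.059052 + 0.034782 + 0.009594 = 0.115653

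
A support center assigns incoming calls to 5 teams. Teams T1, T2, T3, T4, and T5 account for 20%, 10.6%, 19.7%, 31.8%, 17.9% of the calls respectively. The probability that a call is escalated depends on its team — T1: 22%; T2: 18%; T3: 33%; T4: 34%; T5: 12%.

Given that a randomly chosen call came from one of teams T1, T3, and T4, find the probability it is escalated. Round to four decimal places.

Let S = {T1, T3, T4}.
P(S) = 0.2 + 0.197 + 0.318 = 0.715.
P(E ∩ S) = 0.22·0.2 + 0.33·0.197 + 0.34·0.318 = 0.044 + 0.06501 + 0.10812 = 0.21713.
P(E | S) = 0.21713 / 0.715 = 0.303678…

P(E|S) ≈ 0.3037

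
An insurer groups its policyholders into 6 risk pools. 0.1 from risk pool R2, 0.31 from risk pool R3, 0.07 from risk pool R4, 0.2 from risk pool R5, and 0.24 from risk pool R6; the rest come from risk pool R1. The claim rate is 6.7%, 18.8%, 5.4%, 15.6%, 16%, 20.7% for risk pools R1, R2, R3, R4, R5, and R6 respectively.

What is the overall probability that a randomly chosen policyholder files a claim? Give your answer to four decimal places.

P(R1) = 1 − (0.1 + 0.31 + 0.07 + 0.2 + 0.24) = 0.08.
P(C) = P(C|R1)·P(R1) + P(C|R2)·P(R2) + P(C|R3)·P(R3) + P(C|R4)·P(R4) + P(C|R5)·P(R5) + P(C|R6)·P(R6)
      = 0.067·0.08 + 0.188·0.1 + 0.054·0.31 + 0.156·0.07 + 0.16·0.2 + 0.207·0.24
      = 0.00536 + 0.0188 + 0.01674 + 0.01092 + 0.032 + 0.04968 = 0.1335

0.1335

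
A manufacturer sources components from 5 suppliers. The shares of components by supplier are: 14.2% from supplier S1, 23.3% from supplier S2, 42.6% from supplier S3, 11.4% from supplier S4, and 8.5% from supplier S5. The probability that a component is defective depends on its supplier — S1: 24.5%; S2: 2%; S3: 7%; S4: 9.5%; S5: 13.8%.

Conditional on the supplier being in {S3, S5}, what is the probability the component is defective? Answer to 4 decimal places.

P(D|S) ≈ 0.0813

Let S = {S3, S5}.
P(S) = 0.426 + 0.085 = 0.511.
P(D ∩ S) = 0.07·0.426 + 0.138·0.085 = 0.02982 + 0.01173 = 0.04155.
P(D | S) = 0.04155 / 0.511 = 0.081311…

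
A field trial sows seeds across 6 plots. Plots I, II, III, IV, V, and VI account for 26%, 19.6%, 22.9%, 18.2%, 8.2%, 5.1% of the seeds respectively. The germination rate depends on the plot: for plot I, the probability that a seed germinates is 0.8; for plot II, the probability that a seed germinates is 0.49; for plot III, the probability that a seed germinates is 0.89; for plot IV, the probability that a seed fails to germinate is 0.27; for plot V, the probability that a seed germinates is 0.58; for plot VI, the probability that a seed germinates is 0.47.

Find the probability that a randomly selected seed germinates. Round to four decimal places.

P(G) ≈ 0.7122

P(G|IV) = 1 − 0.27 = 0.73.
P(G) = P(G|I)·P(I) + P(G|II)·P(II) + P(G|III)·P(III) + P(G|IV)·P(IV) + P(G|V)·P(V) + P(G|VI)·P(VI)
      = 0.8·0.26 + 0.49·0.196 + 0.89·0.229 + 0.73·0.182 + 0.58·0.082 + 0.47·0.051
      = 0.208 + 0.09604 + 0.20381 + 0.13286 + 0.04756 + 0.02397 = 0.71224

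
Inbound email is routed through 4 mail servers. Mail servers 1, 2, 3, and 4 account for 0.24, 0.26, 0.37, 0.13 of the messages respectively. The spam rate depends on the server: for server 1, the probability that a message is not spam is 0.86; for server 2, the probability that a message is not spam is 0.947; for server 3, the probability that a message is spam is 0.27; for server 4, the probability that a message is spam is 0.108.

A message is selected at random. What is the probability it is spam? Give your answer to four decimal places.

0.1613

P(S|1) = 1 − 0.86 = 0.14.
P(S|2) = 1 − 0.947 = 0.053.
P(S) = P(S|1)·P(1) + P(S|2)·P(2) + P(S|3)·P(3) + P(S|4)·P(4)
      = 0.14·0.24 + 0.053·0.26 + 0.27·0.37 + 0.108·0.13
      = 0.0336 + 0.01378 + 0.0999 + 0.01404 = 0.16132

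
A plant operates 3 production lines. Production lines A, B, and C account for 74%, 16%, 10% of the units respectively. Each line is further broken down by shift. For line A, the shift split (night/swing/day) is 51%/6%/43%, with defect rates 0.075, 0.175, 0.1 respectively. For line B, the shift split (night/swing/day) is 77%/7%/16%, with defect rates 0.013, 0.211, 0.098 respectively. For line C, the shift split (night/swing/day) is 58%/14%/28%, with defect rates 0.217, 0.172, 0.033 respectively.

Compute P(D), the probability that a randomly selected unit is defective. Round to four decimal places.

P(D|A) = 0.51·0.075 + 0.06·0.175 + 0.43·0.1 = 0.03825 + 0.0105 + 0.043 = 0.09175
P(D|B) = 0.77·0.013 + 0.07·0.211 + 0.16·0.098 = 0.01001 + 0.01477 + 0.01568 = 0.04046
P(D|C) = 0.58·0.217 + 0.14·0.172 + 0.28·0.033 = 0.12586 + 0.02408 + 0.00924 = 0.15918
By total probability over the outer partition,
P(D) = 0.74·0.09175 + 0.16·0.04046 + 0.1·0.15918
      = 0.067895 + 0.0064736 + 0.015918 = 0.0902866

0.0903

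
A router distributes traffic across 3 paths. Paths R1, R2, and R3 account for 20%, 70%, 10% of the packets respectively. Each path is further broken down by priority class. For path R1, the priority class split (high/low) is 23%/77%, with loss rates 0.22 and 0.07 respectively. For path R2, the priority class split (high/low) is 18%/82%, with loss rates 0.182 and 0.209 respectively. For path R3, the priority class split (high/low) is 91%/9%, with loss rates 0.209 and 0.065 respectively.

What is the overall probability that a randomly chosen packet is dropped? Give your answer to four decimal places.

P(L|R1) = 0.23·0.22 + 0.77·0.07 = 0.0506 + 0.0539 = 0.1045
P(L|R2) = 0.18·0.182 + 0.82·0.209 = 0.03276 + 0.17138 = 0.20414
P(L|R3) = 0.91·0.209 + 0.09·0.065 = 0.19019 + 0.00585 = 0.19604
Then overall,
P(L) = 0.2·0.1045 + 0.7·0.20414 + 0.1·0.19604
      = 0.0209 + 0.142898 + 0.019604 = 0.183402

0.1834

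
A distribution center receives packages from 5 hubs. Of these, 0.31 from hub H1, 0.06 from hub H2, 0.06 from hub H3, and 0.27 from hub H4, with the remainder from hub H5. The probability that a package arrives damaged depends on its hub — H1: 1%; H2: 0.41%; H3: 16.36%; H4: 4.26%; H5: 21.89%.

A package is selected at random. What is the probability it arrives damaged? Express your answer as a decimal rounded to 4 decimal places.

P(H5) = 1 − (0.31 + 0.06 + 0.06 + 0.27) = 0.3.
P(D) = P(D|H1)·P(H1) + P(D|H2)·P(H2) + P(D|H3)·P(H3) + P(D|H4)·P(H4) + P(D|H5)·P(H5)
      = 0.01·0.31 + 0.0041·0.06 + 0.1636·0.06 + 0.0426·0.27 + 0.2189·0.3
      = 0.0031 + 0.000246 + 0.009816 + 0.011502 + 0.06567 = 0.090334

P(D) ≈ 0.0903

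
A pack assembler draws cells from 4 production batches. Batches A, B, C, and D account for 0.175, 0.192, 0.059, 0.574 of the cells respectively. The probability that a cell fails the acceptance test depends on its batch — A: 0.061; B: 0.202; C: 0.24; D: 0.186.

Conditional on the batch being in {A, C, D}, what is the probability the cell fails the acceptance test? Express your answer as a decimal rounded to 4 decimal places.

P(F|S) ≈ 0.1629

Let S = {A, C, D}.
P(S) = 0.175 + 0.059 + 0.574 = 0.808.
P(F ∩ S) = 0.061·0.175 + 0.24·0.059 + 0.186·0.574 = 0.010675 + 0.01416 + 0.106764 = 0.131599.
P(F | S) = 0.131599 / 0.808 = 0.162870…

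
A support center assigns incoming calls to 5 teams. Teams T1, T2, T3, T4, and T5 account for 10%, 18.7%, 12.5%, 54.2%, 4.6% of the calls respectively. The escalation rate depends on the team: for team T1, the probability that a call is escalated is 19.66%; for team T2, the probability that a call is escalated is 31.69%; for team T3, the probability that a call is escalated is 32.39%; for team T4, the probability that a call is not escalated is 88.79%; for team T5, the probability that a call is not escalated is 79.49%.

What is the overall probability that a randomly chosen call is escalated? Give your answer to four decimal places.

0.1896

P(E|T4) = 1 − 0.8879 = 0.1121.
P(E|T5) = 1 − 0.7949 = 0.2051.
P(E) = P(E|T1)·P(T1) + P(E|T2)·P(T2) + P(E|T3)·P(T3) + P(E|T4)·P(T4) + P(E|T5)·P(T5)
      = 0.1966·0.1 + 0.3169·0.187 + 0.3239·0.125 + 0.1121·0.542 + 0.2051·0.046
      = 0.01966 + 0.0592603 + 0.0404875 + 0.0607582 + 0.0094346 = 0.1896006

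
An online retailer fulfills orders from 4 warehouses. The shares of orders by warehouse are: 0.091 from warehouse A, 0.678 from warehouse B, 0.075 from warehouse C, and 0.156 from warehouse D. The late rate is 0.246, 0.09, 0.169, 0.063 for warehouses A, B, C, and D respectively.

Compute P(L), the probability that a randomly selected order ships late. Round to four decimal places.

By the law of total probability,
P(L) = P(L|A)·P(A) + P(L|B)·P(B) + P(L|C)·P(C) + P(L|D)·P(D)
      = 0.246·0.091 + 0.09·0.678 + 0.169·0.075 + 0.063·0.156
      = 0.022386 + 0.06102 + 0.012675 + 0.009828 = 0.105909

0.1059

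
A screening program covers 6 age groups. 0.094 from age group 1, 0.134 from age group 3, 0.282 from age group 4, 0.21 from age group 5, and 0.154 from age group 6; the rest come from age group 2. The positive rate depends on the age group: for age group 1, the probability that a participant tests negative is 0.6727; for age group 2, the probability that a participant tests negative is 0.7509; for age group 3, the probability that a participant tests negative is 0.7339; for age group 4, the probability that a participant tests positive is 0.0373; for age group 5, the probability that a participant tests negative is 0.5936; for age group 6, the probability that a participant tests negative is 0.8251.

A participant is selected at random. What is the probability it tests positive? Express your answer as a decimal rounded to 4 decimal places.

0.2206

P(2) = 1 − (0.094 + 0.134 + 0.282 + 0.21 + 0.154) = 0.126.
P(T|1) = 1 − 0.6727 = 0.3273.
P(T|2) = 1 − 0.7509 = 0.2491.
P(T|3) = 1 − 0.7339 = 0.2661.
P(T|5) = 1 − 0.5936 = 0.4064.
P(T|6) = 1 − 0.8251 = 0.1749.
P(T) = P(T|1)·P(1) + P(T|2)·P(2) + P(T|3)·P(3) + P(T|4)·P(4) + P(T|5)·P(5) + P(T|6)·P(6)
      = 0.3273·0.094 + 0.2491·0.126 + 0.2661·0.134 + 0.0373·0.282 + 0.4064·0.21 + 0.1749·0.154
      = 0.0307662 + 0.0313866 + 0.0356574 + 0.0105186 + 0.085344 + 0.0269346 = 0.2206074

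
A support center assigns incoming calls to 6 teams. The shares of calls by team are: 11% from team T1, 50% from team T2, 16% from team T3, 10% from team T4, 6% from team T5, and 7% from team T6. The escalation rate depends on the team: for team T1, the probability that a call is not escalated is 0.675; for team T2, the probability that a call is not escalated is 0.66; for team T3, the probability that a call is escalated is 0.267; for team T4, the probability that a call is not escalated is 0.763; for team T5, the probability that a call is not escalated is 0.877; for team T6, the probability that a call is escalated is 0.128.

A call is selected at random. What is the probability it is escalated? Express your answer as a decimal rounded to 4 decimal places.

P(E) ≈ 0.2885

P(E|T1) = 1 − 0.675 = 0.325.
P(E|T2) = 1 − 0.66 = 0.34.
P(E|T4) = 1 − 0.763 = 0.237.
P(E|T5) = 1 − 0.877 = 0.123.
By the law of total probability,
P(E) = P(E|T1)·P(T1) + P(E|T2)·P(T2) + P(E|T3)·P(T3) + P(E|T4)·P(T4) + P(E|T5)·P(T5) + P(E|T6)·P(T6)
      = 0.325·0.11 + 0.34·0.5 + 0.267·0.16 + 0.237·0.1 + 0.123·0.06 + 0.128·0.07
      = 0.03575 + 0.17 + 0.04272 + 0.0237 + 0.00738 + 0.00896 = 0.28851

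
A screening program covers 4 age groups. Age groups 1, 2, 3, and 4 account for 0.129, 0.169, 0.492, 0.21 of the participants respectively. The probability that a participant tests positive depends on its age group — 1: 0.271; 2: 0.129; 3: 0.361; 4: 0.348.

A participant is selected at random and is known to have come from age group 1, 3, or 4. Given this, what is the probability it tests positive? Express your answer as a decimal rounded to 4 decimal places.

P(T|S) ≈ 0.3437

Let S = {1, 3, 4}.
P(S) = 0.129 + 0.492 + 0.21 = 0.831.
P(T ∩ S) = 0.271·0.129 + 0.361·0.492 + 0.348·0.21 = 0.034959 + 0.177612 + 0.07308 = 0.285651.
P(T | S) = 0.285651 / 0.831 = 0.343744…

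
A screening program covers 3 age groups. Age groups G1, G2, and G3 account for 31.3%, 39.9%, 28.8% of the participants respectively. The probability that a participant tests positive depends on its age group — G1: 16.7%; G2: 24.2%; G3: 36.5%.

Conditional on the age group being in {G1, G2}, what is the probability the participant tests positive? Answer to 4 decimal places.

Let S = {G1, G2}.
P(S) = 0.313 + 0.399 = 0.712.
P(T ∩ S) = 0.167·0.313 + 0.242·0.399 = 0.052271 + 0.096558 = 0.148829.
P(T | S) = 0.148829 / 0.712 = 0.209029…

P(T|S) ≈ 0.2090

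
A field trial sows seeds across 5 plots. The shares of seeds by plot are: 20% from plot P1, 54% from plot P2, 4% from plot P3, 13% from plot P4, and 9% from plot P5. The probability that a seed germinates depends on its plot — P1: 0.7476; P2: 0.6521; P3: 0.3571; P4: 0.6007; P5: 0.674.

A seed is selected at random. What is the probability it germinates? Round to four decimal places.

Using total probability over the partition,
P(G) = P(G|P1)·P(P1) + P(G|P2)·P(P2) + P(G|P3)·P(P3) + P(G|P4)·P(P4) + P(G|P5)·P(P5)
      = 0.7476·0.2 + 0.6521·0.54 + 0.3571·0.04 + 0.6007·0.13 + 0.674·0.09
      = 0.14952 + 0.352134 + 0.014284 + 0.078091 + 0.06066 = 0.654689

P(G) ≈ 0.6547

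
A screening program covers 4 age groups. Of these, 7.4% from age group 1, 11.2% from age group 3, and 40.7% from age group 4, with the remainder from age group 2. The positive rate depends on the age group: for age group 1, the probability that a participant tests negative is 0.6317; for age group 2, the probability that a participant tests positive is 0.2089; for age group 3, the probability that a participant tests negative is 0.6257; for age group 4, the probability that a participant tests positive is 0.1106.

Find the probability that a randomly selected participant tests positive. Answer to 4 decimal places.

P(2) = 1 − (0.074 + 0.112 + 0.407) = 0.407.
P(T|1) = 1 − 0.6317 = 0.3683.
P(T|3) = 1 − 0.6257 = 0.3743.
P(T) = P(T|1)·P(1) + P(T|2)·P(2) + P(T|3)·P(3) + P(T|4)·P(4)
      = 0.3683·0.074 + 0.2089·0.407 + 0.3743·0.112 + 0.1106·0.407
      = 0.0272542 + 0.0850223 + 0.0419216 + 0.0450142 = 0.1992123

P(T) ≈ 0.1992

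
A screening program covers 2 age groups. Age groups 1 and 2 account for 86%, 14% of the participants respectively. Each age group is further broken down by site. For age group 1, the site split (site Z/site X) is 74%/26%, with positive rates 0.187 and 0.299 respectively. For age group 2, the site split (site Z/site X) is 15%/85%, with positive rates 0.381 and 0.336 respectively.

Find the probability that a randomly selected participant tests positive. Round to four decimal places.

0.2338

P(T|1) = 0.74·0.187 + 0.26·0.299 = 0.13838 + 0.07774 = 0.21612
P(T|2) = 0.15·0.381 + 0.85·0.336 = 0.05715 + 0.2856 = 0.34275
By total probability over the outer partition,
P(T) = 0.86·0.21612 + 0.14·0.34275
      = 0.1858632 + 0.047985 = 0.2338482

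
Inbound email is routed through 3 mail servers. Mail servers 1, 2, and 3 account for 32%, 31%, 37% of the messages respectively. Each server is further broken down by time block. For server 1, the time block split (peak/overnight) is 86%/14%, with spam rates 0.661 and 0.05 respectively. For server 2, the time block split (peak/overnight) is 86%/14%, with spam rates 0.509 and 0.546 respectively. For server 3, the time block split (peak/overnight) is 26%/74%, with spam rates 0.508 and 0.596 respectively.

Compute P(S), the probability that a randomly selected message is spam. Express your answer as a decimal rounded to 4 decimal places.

P(S|1) = 0.86·0.661 + 0.14·0.05 = 0.56846 + 0.007 = 0.57546
P(S|2) = 0.86·0.509 + 0.14·0.546 = 0.43774 + 0.07644 = 0.51418
P(S|3) = 0.26·0.508 + 0.74·0.596 = 0.13208 + 0.44104 = 0.57312
By total probability over the outer partition,
P(S) = 0.32·0.57546 + 0.31·0.51418 + 0.37·0.57312
      = 0.1841472 + 0.1593958 + 0.2120544 = 0.5555974

0.5556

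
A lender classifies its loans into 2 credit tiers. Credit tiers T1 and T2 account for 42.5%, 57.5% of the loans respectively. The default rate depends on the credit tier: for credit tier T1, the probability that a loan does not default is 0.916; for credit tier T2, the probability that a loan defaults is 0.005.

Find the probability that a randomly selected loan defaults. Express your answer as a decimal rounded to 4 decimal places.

P(D|T1) = 1 − 0.916 = 0.084.
Summing over the partition,
P(D) = P(D|T1)·P(T1) + P(D|T2)·P(T2)
      = 0.084·0.425 + 0.005·0.575
      = 0.0357 + 0.002875 = 0.038575

P(D) ≈ 0.0386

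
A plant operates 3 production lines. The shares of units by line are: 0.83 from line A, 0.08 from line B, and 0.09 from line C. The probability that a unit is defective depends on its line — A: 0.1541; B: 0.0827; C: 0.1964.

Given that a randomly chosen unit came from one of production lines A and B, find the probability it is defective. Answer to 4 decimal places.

Let S = {A, B}.
P(S) = 0.83 + 0.08 = 0.91.
P(D ∩ S) = 0.1541·0.83 + 0.0827·0.08 = 0.127903 + 0.006616 = 0.134519.
P(D | S) = 0.134519 / 0.91 = 0.147823…

P(D|S) ≈ 0.1478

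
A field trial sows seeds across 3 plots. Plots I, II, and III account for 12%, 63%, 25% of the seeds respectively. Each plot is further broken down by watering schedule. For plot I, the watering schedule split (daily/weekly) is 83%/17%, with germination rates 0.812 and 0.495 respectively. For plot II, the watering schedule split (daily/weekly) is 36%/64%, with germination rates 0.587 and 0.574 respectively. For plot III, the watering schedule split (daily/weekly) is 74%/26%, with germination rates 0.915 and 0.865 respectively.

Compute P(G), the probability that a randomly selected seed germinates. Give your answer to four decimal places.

0.6810

P(G|I) = 0.83·0.812 + 0.17·0.495 = 0.67396 + 0.08415 = 0.75811
P(G|II) = 0.36·0.587 + 0.64·0.574 = 0.21132 + 0.36736 = 0.57868
P(G|III) = 0.74·0.915 + 0.26·0.865 = 0.6771 + 0.2249 = 0.902
By total probability over the outer partition,
P(G) = 0.12·0.75811 + 0.63·0.57868 + 0.25·0.902
      = 0.0909732 + 0.3645684 + 0.2255 = 0.6810416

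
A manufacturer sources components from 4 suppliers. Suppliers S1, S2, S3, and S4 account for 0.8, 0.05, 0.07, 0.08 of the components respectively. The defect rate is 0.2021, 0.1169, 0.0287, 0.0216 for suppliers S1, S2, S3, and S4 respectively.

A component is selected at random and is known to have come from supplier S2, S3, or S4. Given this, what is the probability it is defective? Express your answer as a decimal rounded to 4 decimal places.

Let S = {S2, S3, S4}.
P(S) = 0.05 + 0.07 + 0.08 = 0.2.
P(D ∩ S) = 0.1169·0.05 + 0.0287·0.07 + 0.0216·0.08 = 0.005845 + 0.002009 + 0.001728 = 0.009582.
P(D | S) = 0.009582 / 0.2 = 0.047910…

0.0479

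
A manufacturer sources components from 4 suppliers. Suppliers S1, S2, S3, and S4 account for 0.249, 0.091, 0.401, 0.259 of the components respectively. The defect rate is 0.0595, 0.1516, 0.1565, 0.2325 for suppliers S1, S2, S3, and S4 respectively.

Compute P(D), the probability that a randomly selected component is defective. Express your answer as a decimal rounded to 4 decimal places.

P(D) ≈ 0.1516

P(D) = P(D|S1)·P(S1) + P(D|S2)·P(S2) + P(D|S3)·P(S3) + P(D|S4)·P(S4)
      = 0.0595·0.249 + 0.1516·0.091 + 0.1565·0.401 + 0.2325·0.259
      = 0.0148155 + 0.0137956 + 0.0627565 + 0.0602175 = 0.1515851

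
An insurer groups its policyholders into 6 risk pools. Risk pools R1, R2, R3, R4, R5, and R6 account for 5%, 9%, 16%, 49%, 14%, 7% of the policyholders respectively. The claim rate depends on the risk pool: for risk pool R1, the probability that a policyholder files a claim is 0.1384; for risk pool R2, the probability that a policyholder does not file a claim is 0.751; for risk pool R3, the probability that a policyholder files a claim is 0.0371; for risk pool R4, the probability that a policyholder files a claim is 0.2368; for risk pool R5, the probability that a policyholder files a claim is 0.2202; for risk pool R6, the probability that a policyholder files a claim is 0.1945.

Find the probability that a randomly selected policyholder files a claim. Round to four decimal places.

P(C|R2) = 1 − 0.751 = 0.249.
Using total probability over the partition,
P(C) = P(C|R1)·P(R1) + P(C|R2)·P(R2) + P(C|R3)·P(R3) + P(C|R4)·P(R4) + P(C|R5)·P(R5) + P(C|R6)·P(R6)
      = 0.1384·0.05 + 0.249·0.09 + 0.0371·0.16 + 0.2368·0.49 + 0.2202·0.14 + 0.1945·0.07
      = 0.00692 + 0.02241 + 0.005936 + 0.116032 + 0.030828 + 0.013615 = 0.195741

P(C) ≈ 0.1957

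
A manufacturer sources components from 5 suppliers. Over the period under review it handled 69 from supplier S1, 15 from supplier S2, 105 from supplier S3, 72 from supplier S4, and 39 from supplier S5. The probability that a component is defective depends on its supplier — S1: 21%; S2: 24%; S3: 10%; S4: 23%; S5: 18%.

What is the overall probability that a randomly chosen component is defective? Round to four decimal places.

Total: 69 + 15 + 105 + 72 + 39 = 300.
P(S1) = 69/300 = 0.23. P(S2) = 15/300 = 0.05. P(S3) = 105/300 = 0.35. P(S4) = 72/300 = 0.24. P(S5) = 39/300 = 0.13.
P(D) = P(D|S1)·P(S1) + P(D|S2)·P(S2) + P(D|S3)·P(S3) + P(D|S4)·P(S4) + P(D|S5)·P(S5)
      = 0.21·0.23 + 0.24·0.05 + 0.1·0.35 + 0.23·0.24 + 0.18·0.13
      = 0.0483 + 0.012 + 0.035 + 0.0552 + 0.0234 = 0.1739

0.1739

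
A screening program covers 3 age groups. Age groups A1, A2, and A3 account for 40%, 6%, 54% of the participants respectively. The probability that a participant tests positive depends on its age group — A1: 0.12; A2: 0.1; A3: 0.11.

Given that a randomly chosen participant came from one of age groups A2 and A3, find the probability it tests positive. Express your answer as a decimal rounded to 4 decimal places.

P(T|S) ≈ 0.1090

Let S = {A2, A3}.
P(S) = 0.06 + 0.54 = 0.6.
P(T ∩ S) = 0.1·0.06 + 0.11·0.54 = 0.006 + 0.0594 = 0.0654.
P(T | S) = 0.0654 / 0.6 = 0.109000…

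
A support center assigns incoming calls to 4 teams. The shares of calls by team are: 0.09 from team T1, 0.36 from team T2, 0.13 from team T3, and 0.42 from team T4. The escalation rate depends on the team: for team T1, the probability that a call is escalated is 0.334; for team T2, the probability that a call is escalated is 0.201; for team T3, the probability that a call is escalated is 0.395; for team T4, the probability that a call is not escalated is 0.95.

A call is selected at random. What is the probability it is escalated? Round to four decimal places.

P(E) ≈ 0.1748

P(E|T4) = 1 − 0.95 = 0.05.
P(E) = P(E|T1)·P(T1) + P(E|T2)·P(T2) + P(E|T3)·P(T3) + P(E|T4)·P(T4)
      = 0.334·0.09 + 0.201·0.36 + 0.395·0.13 + 0.05·0.42
      = 0.03006 + 0.07236 + 0.05135 + 0.021 = 0.17477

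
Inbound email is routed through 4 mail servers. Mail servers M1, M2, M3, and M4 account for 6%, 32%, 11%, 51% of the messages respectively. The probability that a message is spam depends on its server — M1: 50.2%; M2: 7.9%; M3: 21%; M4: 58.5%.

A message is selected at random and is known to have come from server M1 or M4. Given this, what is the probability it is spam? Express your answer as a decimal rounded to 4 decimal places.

Let J = {M1, M4}.
P(J) = 0.06 + 0.51 = 0.57.
P(S ∩ J) = 0.502·0.06 + 0.585·0.51 = 0.03012 + 0.29835 = 0.32847.
P(S | J) = 0.32847 / 0.57 = 0.576263…

0.5763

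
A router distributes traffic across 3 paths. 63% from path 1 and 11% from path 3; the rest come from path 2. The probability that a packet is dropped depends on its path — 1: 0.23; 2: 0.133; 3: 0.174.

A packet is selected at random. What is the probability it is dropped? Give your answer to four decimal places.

P(2) = 1 − (0.63 + 0.11) = 0.26.
By the law of total probability,
P(L) = P(L|1)·P(1) + P(L|2)·P(2) + P(L|3)·P(3)
      = 0.23·0.63 + 0.133·0.26 + 0.174·0.11
      = 0.1449 + 0.03458 + 0.01914 = 0.19862

0.1986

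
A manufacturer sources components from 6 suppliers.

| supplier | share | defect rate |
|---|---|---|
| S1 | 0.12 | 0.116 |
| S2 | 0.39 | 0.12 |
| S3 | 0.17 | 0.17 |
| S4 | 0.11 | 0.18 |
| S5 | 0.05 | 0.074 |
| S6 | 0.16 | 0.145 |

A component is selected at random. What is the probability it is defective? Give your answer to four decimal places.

P(D) = P(D|S1)·P(S1) + P(D|S2)·P(S2) + P(D|S3)·P(S3) + P(D|S4)·P(S4) + P(D|S5)·P(S5) + P(D|S6)·P(S6)
      = 0.116·0.12 + 0.12·0.39 + 0.17·0.17 + 0.18·0.11 + 0.074·0.05 + 0.145·0.16
      = 0.01392 + 0.0468 + 0.0289 + 0.0198 + 0.0037 + 0.0232 = 0.13632

0.1363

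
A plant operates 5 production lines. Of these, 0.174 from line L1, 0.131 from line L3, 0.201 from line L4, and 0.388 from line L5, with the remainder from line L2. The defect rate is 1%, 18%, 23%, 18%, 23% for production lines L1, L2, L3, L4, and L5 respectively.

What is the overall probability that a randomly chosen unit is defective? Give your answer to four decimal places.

P(D) ≈ 0.1764

P(L2) = 1 − (0.174 + 0.131 + 0.201 + 0.388) = 0.106.
P(D) = P(D|L1)·P(L1) + P(D|L2)·P(L2) + P(D|L3)·P(L3) + P(D|L4)·P(L4) + P(D|L5)·P(L5)
      = 0.01·0.174 + 0.18·0.106 + 0.23·0.131 + 0.18·0.201 + 0.23·0.388
      = 0.00174 + 0.01908 + 0.03013 + 0.03618 + 0.08924 = 0.17637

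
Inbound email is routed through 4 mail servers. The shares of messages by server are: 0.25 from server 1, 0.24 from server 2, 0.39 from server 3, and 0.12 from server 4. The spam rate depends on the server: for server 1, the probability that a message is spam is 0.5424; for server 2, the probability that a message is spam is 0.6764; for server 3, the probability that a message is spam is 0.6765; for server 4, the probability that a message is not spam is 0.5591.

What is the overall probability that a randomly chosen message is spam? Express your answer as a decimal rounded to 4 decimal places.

P(S) ≈ 0.6147

P(S|4) = 1 − 0.5591 = 0.4409.
P(S) = P(S|1)·P(1) + P(S|2)·P(2) + P(S|3)·P(3) + P(S|4)·P(4)
      = 0.5424·0.25 + 0.6764·0.24 + 0.6765·0.39 + 0.4409·0.12
      = 0.1356 + 0.162336 + 0.263835 + 0.052908 = 0.614679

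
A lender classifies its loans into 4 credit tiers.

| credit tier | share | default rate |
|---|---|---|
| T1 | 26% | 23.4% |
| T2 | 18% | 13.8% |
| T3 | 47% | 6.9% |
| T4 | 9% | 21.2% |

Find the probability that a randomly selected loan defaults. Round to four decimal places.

P(D) = P(D|T1)·P(T1) + P(D|T2)·P(T2) + P(D|T3)·P(T3) + P(D|T4)·P(T4)
      = 0.234·0.26 + 0.138·0.18 + 0.069·0.47 + 0.212·0.09
      = 0.06084 + 0.02484 + 0.03243 + 0.01908 = 0.13719

P(D) ≈ 0.1372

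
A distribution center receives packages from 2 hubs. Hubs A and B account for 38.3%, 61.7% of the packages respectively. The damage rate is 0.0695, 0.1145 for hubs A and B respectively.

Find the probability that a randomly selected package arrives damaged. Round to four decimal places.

0.0973

P(D) = P(D|A)·P(A) + P(D|B)·P(B)
      = 0.0695·0.383 + 0.1145·0.617
      = 0.0266185 + 0.0706465 = 0.097265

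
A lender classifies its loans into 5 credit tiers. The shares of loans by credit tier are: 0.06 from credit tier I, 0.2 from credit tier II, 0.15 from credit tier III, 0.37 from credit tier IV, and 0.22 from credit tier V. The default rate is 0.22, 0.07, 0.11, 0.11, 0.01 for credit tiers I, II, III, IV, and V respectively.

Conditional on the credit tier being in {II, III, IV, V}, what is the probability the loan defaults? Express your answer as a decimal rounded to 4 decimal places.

Let S = {II, III, IV, V}.
P(S) = 0.2 + 0.15 + 0.37 + 0.22 = 0.94.
P(D ∩ S) = 0.07·0.2 + 0.11·0.15 + 0.11·0.37 + 0.01·0.22 = 0.014 + 0.0165 + 0.0407 + 0.0022 = 0.0734.
P(D | S) = 0.0734 / 0.94 = 0.078085…

0.0781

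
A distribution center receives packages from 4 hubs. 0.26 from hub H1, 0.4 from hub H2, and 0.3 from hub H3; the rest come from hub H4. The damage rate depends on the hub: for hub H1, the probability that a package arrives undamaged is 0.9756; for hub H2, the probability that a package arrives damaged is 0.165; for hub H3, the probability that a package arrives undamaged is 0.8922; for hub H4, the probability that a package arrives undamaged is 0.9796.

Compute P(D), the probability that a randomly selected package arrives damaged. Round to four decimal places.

P(D) ≈ 0.1055

P(H4) = 1 − (0.26 + 0.4 + 0.3) = 0.04.
P(D|H1) = 1 − 0.9756 = 0.0244.
P(D|H3) = 1 − 0.8922 = 0.1078.
P(D|H4) = 1 − 0.9796 = 0.0204.
P(D) = P(D|H1)·P(H1) + P(D|H2)·P(H2) + P(D|H3)·P(H3) + P(D|H4)·P(H4)
      = 0.0244·0.26 + 0.165·0.4 + 0.1078·0.3 + 0.0204·0.04
      = 0.006344 + 0.066 + 0.03234 + 0.000816 = 0.1055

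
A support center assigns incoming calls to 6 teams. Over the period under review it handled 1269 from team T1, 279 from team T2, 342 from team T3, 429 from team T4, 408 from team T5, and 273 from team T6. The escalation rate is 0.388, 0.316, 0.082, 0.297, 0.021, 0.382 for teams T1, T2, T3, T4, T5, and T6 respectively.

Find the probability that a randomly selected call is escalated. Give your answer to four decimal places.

Total: 1269 + 279 + 342 + 429 + 408 + 273 = 3000.
P(T1) = 1269/3000 = 0.423. P(T2) = 279/3000 = 0.093. P(T3) = 342/3000 = 0.114. P(T4) = 429/3000 = 0.143. P(T5) = 408/3000 = 0.136. P(T6) = 273/3000 = 0.091.
P(E) = P(E|T1)·P(T1) + P(E|T2)·P(T2) + P(E|T3)·P(T3) + P(E|T4)·P(T4) + P(E|T5)·P(T5) + P(E|T6)·P(T6)
      = 0.388·0.423 + 0.316·0.093 + 0.082·0.114 + 0.297·0.143 + 0.021·0.136 + 0.382·0.091
      = 0.164124 + 0.029388 + 0.009348 + 0.042471 + 0.002856 + 0.034762 = 0.282949

0.2829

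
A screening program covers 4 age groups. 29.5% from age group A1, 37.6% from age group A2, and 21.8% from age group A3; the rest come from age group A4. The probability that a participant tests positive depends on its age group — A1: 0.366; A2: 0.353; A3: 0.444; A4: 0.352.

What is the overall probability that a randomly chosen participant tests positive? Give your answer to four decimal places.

0.3766

P(A4) = 1 − (0.295 + 0.376 + 0.218) = 0.111.
Using total probability over the partition,
P(T) = P(T|A1)·P(A1) + P(T|A2)·P(A2) + P(T|A3)·P(A3) + P(T|A4)·P(A4)
      = 0.366·0.295 + 0.353·0.376 + 0.444·0.218 + 0.352·0.111
      = 0.10797 + 0.132728 + 0.096792 + 0.039072 = 0.376562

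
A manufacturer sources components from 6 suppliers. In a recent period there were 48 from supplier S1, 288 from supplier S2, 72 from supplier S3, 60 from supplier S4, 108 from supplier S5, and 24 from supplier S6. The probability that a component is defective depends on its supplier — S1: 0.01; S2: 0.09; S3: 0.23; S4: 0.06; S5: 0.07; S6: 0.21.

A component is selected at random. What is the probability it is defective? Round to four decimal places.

Total: 48 + 288 + 72 + 60 + 108 + 24 = 600.
P(S1) = 48/600 = 0.08. P(S2) = 288/600 = 0.48. P(S3) = 72/600 = 0.12. P(S4) = 60/600 = 0.1. P(S5) = 108/600 = 0.18. P(S6) = 24/600 = 0.04.
Using total probability over the partition,
P(D) = P(D|S1)·P(S1) + P(D|S2)·P(S2) + P(D|S3)·P(S3) + P(D|S4)·P(S4) + P(D|S5)·P(S5) + P(D|S6)·P(S6)
      = 0.01·0.08 + 0.09·0.48 + 0.23·0.12 + 0.06·0.1 + 0.07·0.18 + 0.21·0.04
      = 0.0008 + 0.0432 + 0.0276 + 0.006 + 0.0126 + 0.0084 = 0.0986

P(D) ≈ 0.0986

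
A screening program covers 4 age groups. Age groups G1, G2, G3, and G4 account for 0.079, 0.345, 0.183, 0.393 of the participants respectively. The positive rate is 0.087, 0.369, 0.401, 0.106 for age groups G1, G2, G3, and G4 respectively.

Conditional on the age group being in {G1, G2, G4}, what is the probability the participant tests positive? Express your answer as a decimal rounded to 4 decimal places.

Let S = {G1, G2, G4}.
P(S) = 0.079 + 0.345 + 0.393 = 0.817.
P(T ∩ S) = 0.087·0.079 + 0.369·0.345 + 0.106·0.393 = 0.006873 + 0.127305 + 0.041658 = 0.175836.
P(T | S) = 0.175836 / 0.817 = 0.215222…

P(T|S) ≈ 0.2152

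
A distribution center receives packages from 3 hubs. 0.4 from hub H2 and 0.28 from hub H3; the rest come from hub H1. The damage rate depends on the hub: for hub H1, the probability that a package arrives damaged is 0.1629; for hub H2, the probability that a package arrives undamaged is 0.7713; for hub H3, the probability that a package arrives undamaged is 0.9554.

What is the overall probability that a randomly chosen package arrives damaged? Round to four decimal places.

P(H1) = 1 − (0.4 + 0.28) = 0.32.
P(D|H2) = 1 − 0.7713 = 0.2287.
P(D|H3) = 1 − 0.9554 = 0.0446.
P(D) = P(D|H1)·P(H1) + P(D|H2)·P(H2) + P(D|H3)·P(H3)
      = 0.1629·0.32 + 0.2287·0.4 + 0.0446·0.28
      = 0.052128 + 0.09148 + 0.012488 = 0.156096

P(D) ≈ 0.1561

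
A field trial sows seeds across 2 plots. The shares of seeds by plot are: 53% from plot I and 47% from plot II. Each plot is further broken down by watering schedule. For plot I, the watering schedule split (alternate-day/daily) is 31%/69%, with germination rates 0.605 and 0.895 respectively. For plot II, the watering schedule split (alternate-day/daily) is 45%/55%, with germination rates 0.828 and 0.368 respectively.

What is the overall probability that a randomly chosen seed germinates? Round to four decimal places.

P(G) ≈ 0.6970

P(G|I) = 0.31·0.605 + 0.69·0.895 = 0.18755 + 0.61755 = 0.8051
P(G|II) = 0.45·0.828 + 0.55·0.368 = 0.3726 + 0.2024 = 0.575
Then overall,
P(G) = 0.53·0.8051 + 0.47·0.575
      = 0.426703 + 0.27025 = 0.696953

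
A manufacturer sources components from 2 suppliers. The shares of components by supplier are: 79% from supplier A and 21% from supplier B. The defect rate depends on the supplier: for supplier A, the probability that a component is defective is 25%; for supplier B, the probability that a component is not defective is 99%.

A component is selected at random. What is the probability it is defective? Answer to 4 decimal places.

P(D|B) = 1 − 0.99 = 0.01.
Summing over the partition,
P(D) = P(D|A)·P(A) + P(D|B)·P(B)
      = 0.25·0.79 + 0.01·0.21
      = 0.1975 + 0.0021 = 0.1996

0.1996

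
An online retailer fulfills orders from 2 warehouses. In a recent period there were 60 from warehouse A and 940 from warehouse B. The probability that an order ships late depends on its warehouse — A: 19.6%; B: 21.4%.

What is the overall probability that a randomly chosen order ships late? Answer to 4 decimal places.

0.2129

Total: 60 + 940 = 1000.
P(A) = 60/1000 = 0.06. P(B) = 940/1000 = 0.94.
P(L) = P(L|A)·P(A) + P(L|B)·P(B)
      = 0.196·0.06 + 0.214·0.94
      = 0.01176 + 0.20116 = 0.21292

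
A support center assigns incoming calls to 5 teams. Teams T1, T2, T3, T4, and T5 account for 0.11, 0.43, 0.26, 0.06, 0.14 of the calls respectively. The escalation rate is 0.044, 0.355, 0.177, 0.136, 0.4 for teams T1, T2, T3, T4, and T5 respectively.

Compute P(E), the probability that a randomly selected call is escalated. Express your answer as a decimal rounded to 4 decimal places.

P(E) ≈ 0.2677

P(E) = P(E|T1)·P(T1) + P(E|T2)·P(T2) + P(E|T3)·P(T3) + P(E|T4)·P(T4) + P(E|T5)·P(T5)
      = 0.044·0.11 + 0.355·0.43 + 0.177·0.26 + 0.136·0.06 + 0.4·0.14
      = 0.00484 + 0.15265 + 0.04602 + 0.00816 + 0.056 = 0.26767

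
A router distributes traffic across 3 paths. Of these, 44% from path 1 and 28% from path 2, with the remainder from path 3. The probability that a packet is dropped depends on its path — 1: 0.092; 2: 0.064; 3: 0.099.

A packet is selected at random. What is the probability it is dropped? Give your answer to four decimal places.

P(3) = 1 − (0.44 + 0.28) = 0.28.
P(L) = P(L|1)·P(1) + P(L|2)·P(2) + P(L|3)·P(3)
      = 0.092·0.44 + 0.064·0.28 + 0.099·0.28
      = 0.04048 + 0.01792 + 0.02772 = 0.08612

0.0861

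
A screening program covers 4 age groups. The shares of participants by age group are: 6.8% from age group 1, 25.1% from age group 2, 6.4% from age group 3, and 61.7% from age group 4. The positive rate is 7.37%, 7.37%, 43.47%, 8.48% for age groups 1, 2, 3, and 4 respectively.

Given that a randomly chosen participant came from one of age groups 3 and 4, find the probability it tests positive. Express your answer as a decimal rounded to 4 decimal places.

P(T|S) ≈ 0.1177

Let S = {3, 4}.
P(S) = 0.064 + 0.617 = 0.681.
P(T ∩ S) = 0.4347·0.064 + 0.0848·0.617 = 0.0278208 + 0.0523216 = 0.0801424.
P(T | S) = 0.0801424 / 0.681 = 0.117683…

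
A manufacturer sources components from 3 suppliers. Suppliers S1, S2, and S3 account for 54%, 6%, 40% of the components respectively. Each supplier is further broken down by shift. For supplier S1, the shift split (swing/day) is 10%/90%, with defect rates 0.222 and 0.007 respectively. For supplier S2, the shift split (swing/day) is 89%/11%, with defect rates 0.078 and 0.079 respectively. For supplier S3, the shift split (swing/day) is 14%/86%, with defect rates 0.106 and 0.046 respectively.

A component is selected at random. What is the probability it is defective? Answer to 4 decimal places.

P(D|S1) = 0.1·0.222 + 0.9·0.007 = 0.0222 + 0.0063 = 0.0285
P(D|S2) = 0.89·0.078 + 0.11·0.079 = 0.06942 + 0.00869 = 0.07811
P(D|S3) = 0.14·0.106 + 0.86·0.046 = 0.01484 + 0.03956 = 0.0544
By total probability over the outer partition,
P(D) = 0.54·0.0285 + 0.06·0.07811 + 0.4·0.0544
      = 0.01539 + 0.0046866 + 0.02176 = 0.0418366

0.0418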